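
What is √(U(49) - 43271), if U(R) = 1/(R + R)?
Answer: 3*I*√942346/14 ≈ 208.02*I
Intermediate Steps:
U(R) = 1/(2*R)
√(U(49) - 43271) = √((½)/49 - 43271) = √((½)*(1/49) - 43271) = √(1/98 - 43271) = √(-4240557/98) = 3*I*√942346/14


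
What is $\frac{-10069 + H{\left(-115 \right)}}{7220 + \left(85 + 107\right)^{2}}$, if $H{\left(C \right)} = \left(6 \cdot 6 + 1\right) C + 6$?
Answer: $- \frac{7159}{22042} \approx -0.32479$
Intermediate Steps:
$H{\left(C \right)} = 6 + 37 C$ ($H{\left(C \right)} = \left(36 + 1\right) C + 6 = 37 C + 6 = 6 + 37 C$)
$\frac{-10069 + H{\left(-115 \right)}}{7220 + \left(85 + 107\right)^{2}} = \frac{-10069 + \left(6 + 37 \left(-115\right)\right)}{7220 + \left(85 + 107\right)^{2}} = \frac{-10069 + \left(6 - 4255\right)}{7220 + 192^{2}} = \frac{-10069 - 4249}{7220 + 36864} = - \frac{14318}{44084} = \left(-14318\right) \frac{1}{44084} = - \frac{7159}{22042}$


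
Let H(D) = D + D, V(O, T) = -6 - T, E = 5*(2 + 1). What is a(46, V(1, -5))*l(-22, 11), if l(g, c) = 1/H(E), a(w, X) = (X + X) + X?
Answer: -⅒ ≈ -0.10000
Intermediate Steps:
E = 15 (E = 5*3 = 15)
H(D) = 2*D
a(w, X) = 3*X (a(w, X) = 2*X + X = 3*X)
l(g, c) = 1/30 (l(g, c) = 1/(2*15) = 1/30)
a(46, V(1, -5))*l(-22, 11) = (3*(-6 - 1*(-5)))*(1/30) = (3*(-6 + 5))*(1/30) = (3*(-1))*(1/30) = -3*1/30 = -⅒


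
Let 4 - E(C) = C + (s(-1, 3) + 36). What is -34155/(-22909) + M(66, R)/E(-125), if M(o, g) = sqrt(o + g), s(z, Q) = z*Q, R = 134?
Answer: 34155/22909 + 5*sqrt(2)/48 ≈ 1.6382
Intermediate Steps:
s(z, Q) = Q*z
M(o, g) = sqrt(g + o)
E(C) = -29 - C (E(C) = 4 - (C + (3*(-1) + 36)) = 4 - (C + (-3 + 36)) = 4 - (C + 33) = 4 - (33 + C) = 4 + (-33 - C) = -29 - C)
-34155/(-22909) + M(66, R)/E(-125) = -34155/(-22909) + sqrt(134 + 66)/(-29 - 1*(-125)) = -34155*(-1/22909) + sqrt(200)/(-29 + 125) = 34155/22909 + (10*sqrt(2))/96 = 34155/22909 + (10*sqrt(2))*(1/96) = 34155/22909 + 5*sqrt(2)/48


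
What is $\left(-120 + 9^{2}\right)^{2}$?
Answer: $1521$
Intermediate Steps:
$\left(-120 + 9^{2}\right)^{2} = \left(-120 + 81\right)^{2} = \left(-39\right)^{2} = 1521$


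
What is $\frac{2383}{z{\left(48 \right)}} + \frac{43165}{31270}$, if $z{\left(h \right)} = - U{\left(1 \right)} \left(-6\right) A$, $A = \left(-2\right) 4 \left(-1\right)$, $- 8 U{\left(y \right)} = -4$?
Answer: $\frac{7555237}{75048} \approx 100.67$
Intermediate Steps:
$U{\left(y \right)} = \frac{1}{2}$ ($U{\left(y \right)} = \left(- \frac{1}{8}\right) \left(-4\right) = \frac{1}{2}$)
$A = 8$ ($A = \left(-8\right) \left(-1\right) = 8$)
$z{\left(h \right)} = 24$ ($z{\left(h \right)} = \left(-1\right) \frac{1}{2} \left(-6\right) 8 = \left(- \frac{1}{2}\right) \left(-6\right) 8 = 3 \cdot 8 = 24$)
$\frac{2383}{z{\left(48 \right)}} + \frac{43165}{31270} = \frac{2383}{24} + \frac{43165}{31270} = 2383 \cdot \frac{1}{24} + 43165 \cdot \frac{1}{31270} = \frac{2383}{24} + \frac{8633}{6254} = \frac{7555237}{75048}$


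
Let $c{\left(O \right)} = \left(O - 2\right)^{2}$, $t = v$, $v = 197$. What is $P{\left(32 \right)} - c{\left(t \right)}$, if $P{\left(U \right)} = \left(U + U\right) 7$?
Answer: $-37577$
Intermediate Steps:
$P{\left(U \right)} = 14 U$ ($P{\left(U \right)} = 2 U 7 = 14 U$)
$t = 197$
$c{\left(O \right)} = \left(-2 + O\right)^{2}$
$P{\left(32 \right)} - c{\left(t \right)} = 14 \cdot 32 - \left(-2 + 197\right)^{2} = 448 - 195^{2} = 448 - 38025 = -37577$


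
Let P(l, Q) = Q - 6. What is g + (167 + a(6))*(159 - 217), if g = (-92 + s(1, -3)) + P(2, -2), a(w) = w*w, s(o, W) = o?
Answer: -11873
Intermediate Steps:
P(l, Q) = -6 + Q
a(w) = w²
g = -99 (g = (-92 + 1) + (-6 - 2) = -91 - 8 = -99)
g + (167 + a(6))*(159 - 217) = -99 + (167 + 6²)*(159 - 217) = -99 + (167 + 36)*(-58) = -99 + 203*(-58) = -99 - 11774 = -11873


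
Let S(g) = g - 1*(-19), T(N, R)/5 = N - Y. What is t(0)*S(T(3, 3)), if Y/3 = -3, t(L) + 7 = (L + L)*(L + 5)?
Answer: -553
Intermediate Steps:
t(L) = -7 + 2*L*(5 + L) (t(L) = -7 + (L + L)*(L + 5) = -7 + (2*L)*(5 + L) = -7 + 2*L*(5 + L))
Y = -9 (Y = 3*(-3) = -9)
T(N, R) = 45 + 5*N (T(N, R) = 5*(N - 1*(-9)) = 5*(N + 9) = 5*(9 + N) = 45 + 5*N)
S(g) = 19 + g (S(g) = g + 19 = 19 + g)
t(0)*S(T(3, 3)) = (-7 + 2*0² + 10*0)*(19 + (45 + 5*3)) = (-7 + 2*0 + 0)*(19 + (45 + 15)) = (-7 + 0 + 0)*(19 + 60) = -7*79 = -553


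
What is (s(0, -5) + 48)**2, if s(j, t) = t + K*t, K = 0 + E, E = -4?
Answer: 3969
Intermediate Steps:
K = -4 (K = 0 - 4 = -4)
s(j, t) = -3*t (s(j, t) = t - 4*t = -3*t)
(s(0, -5) + 48)**2 = (-3*(-5) + 48)**2 = (15 + 48)**2 = 63**2 = 3969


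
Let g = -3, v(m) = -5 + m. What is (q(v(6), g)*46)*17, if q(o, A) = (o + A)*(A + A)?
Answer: 9384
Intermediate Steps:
q(o, A) = 2*A*(A + o) (q(o, A) = (A + o)*(2*A) = 2*A*(A + o))
(q(v(6), g)*46)*17 = ((2*(-3)*(-3 + (-5 + 6)))*46)*17 = ((2*(-3)*(-3 + 1))*46)*17 = ((2*(-3)*(-2))*46)*17 = (12*46)*17 = 552*17 = 9384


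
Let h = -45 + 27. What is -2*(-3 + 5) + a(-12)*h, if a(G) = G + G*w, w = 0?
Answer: 212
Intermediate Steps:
a(G) = G (a(G) = G + G*0 = G + 0 = G)
h = -18
-2*(-3 + 5) + a(-12)*h = -2*(-3 + 5) - 12*(-18) = -2*2 + 216 = -4 + 216 = 212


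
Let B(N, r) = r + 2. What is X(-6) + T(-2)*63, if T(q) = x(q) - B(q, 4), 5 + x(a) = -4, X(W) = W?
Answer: -951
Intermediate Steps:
B(N, r) = 2 + r
x(a) = -9 (x(a) = -5 - 4 = -9)
T(q) = -15 (T(q) = -9 - (2 + 4) = -9 - 1*6 = -9 - 6 = -15)
X(-6) + T(-2)*63 = -6 - 15*63 = -6 - 945 = -951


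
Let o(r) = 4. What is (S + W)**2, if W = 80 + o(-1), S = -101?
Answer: 289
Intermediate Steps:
W = 84 (W = 80 + 4 = 84)
(S + W)**2 = (-101 + 84)**2 = (-17)**2 = 289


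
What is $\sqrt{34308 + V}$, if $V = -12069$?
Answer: $3 \sqrt{2471} \approx 149.13$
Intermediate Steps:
$\sqrt{34308 + V} = \sqrt{34308 - 12069} = \sqrt{22239} = 3 \sqrt{2471}$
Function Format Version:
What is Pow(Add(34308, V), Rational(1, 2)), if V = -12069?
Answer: Mul(3, Pow(2471, Rational(1, 2))) ≈ 149.13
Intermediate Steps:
Pow(Add(34308, V), Rational(1, 2)) = Pow(Add(34308, -12069), Rational(1, 2)) = Pow(22239, Rational(1, 2)) = Mul(3, Pow(2471, Rational(1, 2)))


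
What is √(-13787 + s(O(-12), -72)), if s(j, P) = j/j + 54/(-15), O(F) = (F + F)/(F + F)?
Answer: 2*I*√86185/5 ≈ 117.43*I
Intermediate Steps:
O(F) = 1 (O(F) = (2*F)/((2*F)) = (2*F)*(1/(2*F)) = 1)
s(j, P) = -13/5 (s(j, P) = 1 + 54*(-1/15) = 1 - 18/5 = -13/5)
√(-13787 + s(O(-12), -72)) = √(-13787 - 13/5) = √(-68948/5) = 2*I*√86185/5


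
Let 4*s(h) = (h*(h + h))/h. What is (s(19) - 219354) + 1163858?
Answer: 1889027/2 ≈ 9.4451e+5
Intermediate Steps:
s(h) = h/2 (s(h) = ((h*(h + h))/h)/4 = ((h*(2*h))/h)/4 = ((2*h²)/h)/4 = (2*h)/4 = h/2)
(s(19) - 219354) + 1163858 = ((½)*19 - 219354) + 1163858 = (19/2 - 219354) + 1163858 = -438689/2 + 1163858 = 1889027/2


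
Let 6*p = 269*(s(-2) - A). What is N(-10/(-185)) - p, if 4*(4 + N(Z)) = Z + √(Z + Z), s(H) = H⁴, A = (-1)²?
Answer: -25030/37 + √37/74 ≈ -676.40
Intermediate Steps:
A = 1
N(Z) = -4 + Z/4 + √2*√Z/4 (N(Z) = -4 + (Z + √(Z + Z))/4 = -4 + (Z + √(2*Z))/4 = -4 + (Z + √2*√Z)/4 = -4 + (Z/4 + √2*√Z/4) = -4 + Z/4 + √2*√Z/4)
p = 1345/2 (p = (269*((-2)⁴ - 1*1))/6 = (269*(16 - 1))/6 = (269*15)/6 = (⅙)*4035 = 1345/2 ≈ 672.50)
N(-10/(-185)) - p = (-4 + (-10/(-185))/4 + √2*√(-10/(-185))/4) - 1*1345/2 = (-4 + (-10*(-1/185))/4 + √2*√(-10*(-1/185))/4) - 1345/2 = (-4 + (¼)*(2/37) + √2*√(2/37)/4) - 1345/2 = (-4 + 1/74 + √2*(√74/37)/4) - 1345/2 = (-4 + 1/74 + √37/74) - 1345/2 = (-295/74 + √37/74) - 1345/2 = -25030/37 + √37/74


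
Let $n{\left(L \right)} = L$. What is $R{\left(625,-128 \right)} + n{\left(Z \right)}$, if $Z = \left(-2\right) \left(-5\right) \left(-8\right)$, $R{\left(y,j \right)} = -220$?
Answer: $-300$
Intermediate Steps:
$Z = -80$ ($Z = 10 \left(-8\right) = -80$)
$R{\left(625,-128 \right)} + n{\left(Z \right)} = -220 - 80 = -300$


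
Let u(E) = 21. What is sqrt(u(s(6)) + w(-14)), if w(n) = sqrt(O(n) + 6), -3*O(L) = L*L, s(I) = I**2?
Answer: sqrt(189 + 3*I*sqrt(534))/3 ≈ 4.6566 + 0.82708*I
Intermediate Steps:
O(L) = -L**2/3 (O(L) = -L*L/3 = -L**2/3)
w(n) = sqrt(6 - n**2/3) (w(n) = sqrt(-n**2/3 + 6) = sqrt(6 - n**2/3))
sqrt(u(s(6)) + w(-14)) = sqrt(21 + sqrt(54 - 3*(-14)**2)/3) = sqrt(21 + sqrt(54 - 3*196)/3) = sqrt(21 + sqrt(54 - 588)/3) = sqrt(21 + sqrt(-534)/3) = sqrt(21 + (I*sqrt(534))/3) = sqrt(21 + I*sqrt(534)/3)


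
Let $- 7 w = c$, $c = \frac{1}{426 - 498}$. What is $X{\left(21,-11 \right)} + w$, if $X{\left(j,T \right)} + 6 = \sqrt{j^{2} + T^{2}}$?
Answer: $- \frac{3023}{504} + \sqrt{562} \approx 17.709$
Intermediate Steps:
$c = - \frac{1}{72}$ ($c = \frac{1}{-72} = - \frac{1}{72} \approx -0.013889$)
$w = \frac{1}{504}$ ($w = \left(- \frac{1}{7}\right) \left(- \frac{1}{72}\right) = \frac{1}{504} \approx 0.0019841$)
$X{\left(j,T \right)} = -6 + \sqrt{T^{2} + j^{2}}$ ($X{\left(j,T \right)} = -6 + \sqrt{j^{2} + T^{2}} = -6 + \sqrt{T^{2} + j^{2}}$)
$X{\left(21,-11 \right)} + w = \left(-6 + \sqrt{\left(-11\right)^{2} + 21^{2}}\right) + \frac{1}{504} = \left(-6 + \sqrt{121 + 441}\right) + \frac{1}{504} = \left(-6 + \sqrt{562}\right) + \frac{1}{504} = - \frac{3023}{504} + \sqrt{562}$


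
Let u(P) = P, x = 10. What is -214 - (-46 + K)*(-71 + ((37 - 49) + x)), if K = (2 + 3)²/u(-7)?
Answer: -26829/7 ≈ -3832.7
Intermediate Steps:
K = -25/7 (K = (2 + 3)²/(-7) = 5²*(-⅐) = 25*(-⅐) = -25/7 ≈ -3.5714)
-214 - (-46 + K)*(-71 + ((37 - 49) + x)) = -214 - (-46 - 25/7)*(-71 + ((37 - 49) + 10)) = -214 - (-347)*(-71 + (-12 + 10))/7 = -214 - (-347)*(-71 - 2)/7 = -214 - (-347)*(-73)/7 = -214 - 1*25331/7 = -214 - 25331/7 = -26829/7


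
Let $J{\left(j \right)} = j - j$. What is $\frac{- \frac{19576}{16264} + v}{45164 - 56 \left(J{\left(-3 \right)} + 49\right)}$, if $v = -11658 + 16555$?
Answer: $\frac{1658859}{14373310} \approx 0.11541$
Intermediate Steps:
$J{\left(j \right)} = 0$
$v = 4897$
$\frac{- \frac{19576}{16264} + v}{45164 - 56 \left(J{\left(-3 \right)} + 49\right)} = \frac{- \frac{19576}{16264} + 4897}{45164 - 56 \left(0 + 49\right)} = \frac{\left(-19576\right) \frac{1}{16264} + 4897}{45164 - 2744} = \frac{- \frac{2447}{2033} + 4897}{45164 - 2744} = \frac{9953154}{2033 \cdot 42420} = \frac{9953154}{2033} \cdot \frac{1}{42420} = \frac{1658859}{14373310}$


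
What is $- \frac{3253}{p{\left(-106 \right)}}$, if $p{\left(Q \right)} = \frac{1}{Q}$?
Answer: $344818$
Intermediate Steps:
$- \frac{3253}{p{\left(-106 \right)}} = - \frac{3253}{\frac{1}{-106}} = - \frac{3253}{- \frac{1}{106}} = \left(-3253\right) \left(-106\right) = 344818$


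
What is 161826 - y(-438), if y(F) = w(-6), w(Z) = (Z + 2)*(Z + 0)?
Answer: 161802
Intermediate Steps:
w(Z) = Z*(2 + Z) (w(Z) = (2 + Z)*Z = Z*(2 + Z))
y(F) = 24 (y(F) = -6*(2 - 6) = -6*(-4) = 24)
161826 - y(-438) = 161826 - 1*24 = 161826 - 24 = 161802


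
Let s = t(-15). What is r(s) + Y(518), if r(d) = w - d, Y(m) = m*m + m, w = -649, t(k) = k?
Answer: 268208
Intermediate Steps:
s = -15
Y(m) = m + m² (Y(m) = m² + m = m + m²)
r(d) = -649 - d
r(s) + Y(518) = (-649 - 1*(-15)) + 518*(1 + 518) = (-649 + 15) + 518*519 = -634 + 268842 = 268208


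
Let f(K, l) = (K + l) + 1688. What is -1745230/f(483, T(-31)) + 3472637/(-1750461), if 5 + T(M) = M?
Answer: -612474226205/747446847 ≈ -819.42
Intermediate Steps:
T(M) = -5 + M
f(K, l) = 1688 + K + l
-1745230/f(483, T(-31)) + 3472637/(-1750461) = -1745230/(1688 + 483 + (-5 - 31)) + 3472637/(-1750461) = -1745230/(1688 + 483 - 36) + 3472637*(-1/1750461) = -1745230/2135 - 3472637/1750461 = -1745230*1/2135 - 3472637/1750461 = -349046/427 - 3472637/1750461 = -612474226205/747446847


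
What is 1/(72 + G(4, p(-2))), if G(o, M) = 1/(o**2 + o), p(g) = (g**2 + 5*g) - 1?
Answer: 20/1441 ≈ 0.013879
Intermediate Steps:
p(g) = -1 + g**2 + 5*g
G(o, M) = 1/(o + o**2)
1/(72 + G(4, p(-2))) = 1/(72 + 1/(4*(1 + 4))) = 1/(72 + (1/4)/5) = 1/(72 + (1/4)*(1/5)) = 1/(72 + 1/20) = 1/(1441/20) = 20/1441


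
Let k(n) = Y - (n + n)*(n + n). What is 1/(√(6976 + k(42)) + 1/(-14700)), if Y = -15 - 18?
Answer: -14700/24418170001 - 216090000*I*√113/24418170001 ≈ -6.0201e-7 - 0.094072*I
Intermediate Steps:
Y = -33
k(n) = -33 - 4*n² (k(n) = -33 - (n + n)*(n + n) = -33 - 2*n*2*n = -33 - 4*n²)
1/(√(6976 + k(42)) + 1/(-14700)) = 1/(√(6976 + (-33 - 4*42²)) + 1/(-14700)) = 1/(√(6976 + (-33 - 4*1764)) - 1/14700) = 1/(√(6976 + (-33 - 7056)) - 1/14700) = 1/(√(6976 - 7089) - 1/14700) = 1/(√(-113) - 1/14700) = 1/(I*√113 - 1/14700) = 1/(-1/14700 + I*√113)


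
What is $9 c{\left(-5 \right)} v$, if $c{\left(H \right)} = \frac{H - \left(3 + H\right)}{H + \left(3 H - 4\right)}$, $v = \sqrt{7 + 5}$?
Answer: $\frac{9 \sqrt{3}}{4} \approx 3.8971$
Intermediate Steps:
$v = 2 \sqrt{3}$ ($v = \sqrt{12} = 2 \sqrt{3} \approx 3.4641$)
$c{\left(H \right)} = - \frac{3}{-4 + 4 H}$ ($c{\left(H \right)} = - \frac{3}{H + \left(-4 + 3 H\right)} = - \frac{3}{-4 + 4 H}$)
$9 c{\left(-5 \right)} v = 9 \left(- \frac{3}{-4 + 4 \left(-5\right)}\right) 2 \sqrt{3} = 9 \left(- \frac{3}{-4 - 20}\right) 2 \sqrt{3} = 9 \left(- \frac{3}{-24}\right) 2 \sqrt{3} = 9 \left(\left(-3\right) \left(- \frac{1}{24}\right)\right) 2 \sqrt{3} = 9 \cdot \frac{1}{8} \cdot 2 \sqrt{3} = \frac{9 \cdot 2 \sqrt{3}}{8} = \frac{9 \sqrt{3}}{4}$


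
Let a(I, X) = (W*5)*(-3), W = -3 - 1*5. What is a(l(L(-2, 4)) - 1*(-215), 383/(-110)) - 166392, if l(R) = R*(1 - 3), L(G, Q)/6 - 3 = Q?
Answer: -166272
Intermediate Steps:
L(G, Q) = 18 + 6*Q
W = -8 (W = -3 - 5 = -8)
l(R) = -2*R (l(R) = R*(-2) = -2*R)
a(I, X) = 120 (a(I, X) = -8*5*(-3) = -40*(-3) = 120)
a(l(L(-2, 4)) - 1*(-215), 383/(-110)) - 166392 = 120 - 166392 = -166272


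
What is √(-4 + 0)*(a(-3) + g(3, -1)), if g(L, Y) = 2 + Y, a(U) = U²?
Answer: 20*I ≈ 20.0*I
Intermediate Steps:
√(-4 + 0)*(a(-3) + g(3, -1)) = √(-4 + 0)*((-3)² + (2 - 1)) = √(-4)*(9 + 1) = (2*I)*10 = 20*I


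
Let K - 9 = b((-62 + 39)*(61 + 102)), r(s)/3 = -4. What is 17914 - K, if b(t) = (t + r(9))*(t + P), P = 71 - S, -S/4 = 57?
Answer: -12957545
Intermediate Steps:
S = -228 (S = -4*57 = -228)
r(s) = -12 (r(s) = 3*(-4) = -12)
P = 299 (P = 71 - 1*(-228) = 71 + 228 = 299)
b(t) = (-12 + t)*(299 + t) (b(t) = (t - 12)*(t + 299) = (-12 + t)*(299 + t))
K = 12975459 (K = 9 + (-3588 + ((-62 + 39)*(61 + 102))² + 287*((-62 + 39)*(61 + 102))) = 9 + (-3588 + (-23*163)² + 287*(-23*163)) = 9 + (-3588 + (-3749)² + 287*(-3749)) = 9 + (-3588 + 14055001 - 1075963) = 9 + 12975450 = 12975459)
17914 - K = 17914 - 1*12975459 = 17914 - 12975459 = -12957545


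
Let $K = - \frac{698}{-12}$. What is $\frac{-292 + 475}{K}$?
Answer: $\frac{1098}{349} \approx 3.1461$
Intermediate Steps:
$K = \frac{349}{6}$ ($K = \left(-698\right) \left(- \frac{1}{12}\right) = \frac{349}{6} \approx 58.167$)
$\frac{-292 + 475}{K} = \frac{-292 + 475}{\frac{349}{6}} = 183 \cdot \frac{6}{349} = \frac{1098}{349}$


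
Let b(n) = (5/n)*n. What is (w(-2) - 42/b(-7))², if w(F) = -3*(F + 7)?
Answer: 13689/25 ≈ 547.56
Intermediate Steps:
w(F) = -21 - 3*F (w(F) = -3*(7 + F) = -21 - 3*F)
b(n) = 5
(w(-2) - 42/b(-7))² = ((-21 - 3*(-2)) - 42/5)² = ((-21 + 6) - 42*⅕)² = (-15 - 42/5)² = (-117/5)² = 13689/25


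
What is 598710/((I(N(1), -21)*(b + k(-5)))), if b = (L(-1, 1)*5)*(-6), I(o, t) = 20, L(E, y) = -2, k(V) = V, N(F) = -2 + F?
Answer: 59871/110 ≈ 544.28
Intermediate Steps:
b = 60 (b = -2*5*(-6) = -10*(-6) = 60)
598710/((I(N(1), -21)*(b + k(-5)))) = 598710/((20*(60 - 5))) = 598710/((20*55)) = 598710/1100 = 598710*(1/1100) = 59871/110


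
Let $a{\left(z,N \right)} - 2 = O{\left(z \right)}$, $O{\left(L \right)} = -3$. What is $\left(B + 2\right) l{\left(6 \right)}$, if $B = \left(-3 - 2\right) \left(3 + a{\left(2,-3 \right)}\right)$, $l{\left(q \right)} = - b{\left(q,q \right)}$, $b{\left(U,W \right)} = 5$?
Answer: $40$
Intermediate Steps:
$a{\left(z,N \right)} = -1$ ($a{\left(z,N \right)} = 2 - 3 = -1$)
$l{\left(q \right)} = -5$ ($l{\left(q \right)} = \left(-1\right) 5 = -5$)
$B = -10$ ($B = \left(-3 - 2\right) \left(3 - 1\right) = \left(-5\right) 2 = -10$)
$\left(B + 2\right) l{\left(6 \right)} = \left(-10 + 2\right) \left(-5\right) = \left(-8\right) \left(-5\right) = 40$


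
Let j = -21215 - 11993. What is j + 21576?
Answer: -11632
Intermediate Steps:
j = -33208
j + 21576 = -33208 + 21576 = -11632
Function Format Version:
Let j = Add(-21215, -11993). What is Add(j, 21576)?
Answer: -11632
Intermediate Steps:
j = -33208
Add(j, 21576) = Add(-33208, 21576) = -11632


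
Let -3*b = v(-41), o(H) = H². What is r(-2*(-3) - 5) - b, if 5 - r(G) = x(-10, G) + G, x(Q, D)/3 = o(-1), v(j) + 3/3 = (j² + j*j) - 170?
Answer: 3194/3 ≈ 1064.7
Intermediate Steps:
v(j) = -171 + 2*j² (v(j) = -1 + ((j² + j*j) - 170) = -1 + ((j² + j²) - 170) = -1 + (2*j² - 170) = -1 + (-170 + 2*j²) = -171 + 2*j²)
x(Q, D) = 3 (x(Q, D) = 3*(-1)² = 3*1 = 3)
r(G) = 2 - G (r(G) = 5 - (3 + G) = 5 + (-3 - G) = 2 - G)
b = -3191/3 (b = -(-171 + 2*(-41)²)/3 = -(-171 + 2*1681)/3 = -(-171 + 3362)/3 = -⅓*3191 = -3191/3 ≈ -1063.7)
r(-2*(-3) - 5) - b = (2 - (-2*(-3) - 5)) - 1*(-3191/3) = (2 - (6 - 5)) + 3191/3 = (2 - 1*1) + 3191/3 = (2 - 1) + 3191/3 = 1 + 3191/3 = 3194/3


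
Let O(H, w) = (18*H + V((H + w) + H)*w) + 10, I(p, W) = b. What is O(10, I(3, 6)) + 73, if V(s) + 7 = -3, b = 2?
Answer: 243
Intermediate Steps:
I(p, W) = 2
V(s) = -10 (V(s) = -7 - 3 = -10)
O(H, w) = 10 - 10*w + 18*H (O(H, w) = (18*H - 10*w) + 10 = (-10*w + 18*H) + 10 = 10 - 10*w + 18*H)
O(10, I(3, 6)) + 73 = (10 - 10*2 + 18*10) + 73 = (10 - 20 + 180) + 73 = 170 + 73 = 243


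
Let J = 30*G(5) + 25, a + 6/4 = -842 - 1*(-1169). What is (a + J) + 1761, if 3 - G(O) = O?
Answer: 4103/2 ≈ 2051.5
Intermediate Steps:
G(O) = 3 - O
a = 651/2 (a = -3/2 + (-842 - 1*(-1169)) = -3/2 + (-842 + 1169) = -3/2 + 327 = 651/2 ≈ 325.50)
J = -35 (J = 30*(3 - 1*5) + 25 = 30*(3 - 5) + 25 = 30*(-2) + 25 = -60 + 25 = -35)
(a + J) + 1761 = (651/2 - 35) + 1761 = 581/2 + 1761 = 4103/2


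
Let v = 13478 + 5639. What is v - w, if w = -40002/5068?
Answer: 48462479/2534 ≈ 19125.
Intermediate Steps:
v = 19117
w = -20001/2534 (w = -40002*1/5068 = -20001/2534 ≈ -7.8931)
v - w = 19117 - 1*(-20001/2534) = 19117 + 20001/2534 = 48462479/2534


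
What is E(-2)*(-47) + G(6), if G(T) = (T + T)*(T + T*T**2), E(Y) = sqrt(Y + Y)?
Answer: 2664 - 94*I ≈ 2664.0 - 94.0*I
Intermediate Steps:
E(Y) = sqrt(2)*sqrt(Y) (E(Y) = sqrt(2*Y) = sqrt(2)*sqrt(Y))
G(T) = 2*T*(T + T**3) (G(T) = (2*T)*(T + T**3) = 2*T*(T + T**3))
E(-2)*(-47) + G(6) = (sqrt(2)*sqrt(-2))*(-47) + 2*6**2*(1 + 6**2) = (sqrt(2)*(I*sqrt(2)))*(-47) + 2*36*(1 + 36) = (2*I)*(-47) + 2*36*37 = -94*I + 2664 = 2664 - 94*I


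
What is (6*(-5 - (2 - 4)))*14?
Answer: -252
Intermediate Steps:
(6*(-5 - (2 - 4)))*14 = (6*(-5 - 1*(-2)))*14 = (6*(-5 + 2))*14 = (6*(-3))*14 = -18*14 = -252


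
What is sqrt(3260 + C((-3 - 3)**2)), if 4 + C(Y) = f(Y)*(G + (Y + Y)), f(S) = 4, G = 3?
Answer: 2*sqrt(889) ≈ 59.632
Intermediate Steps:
C(Y) = 8 + 8*Y (C(Y) = -4 + 4*(3 + (Y + Y)) = -4 + 4*(3 + 2*Y) = -4 + (12 + 8*Y) = 8 + 8*Y)
sqrt(3260 + C((-3 - 3)**2)) = sqrt(3260 + (8 + 8*(-3 - 3)**2)) = sqrt(3260 + (8 + 8*(-6)**2)) = sqrt(3260 + (8 + 8*36)) = sqrt(3260 + (8 + 288)) = sqrt(3260 + 296) = sqrt(3556) = 2*sqrt(889)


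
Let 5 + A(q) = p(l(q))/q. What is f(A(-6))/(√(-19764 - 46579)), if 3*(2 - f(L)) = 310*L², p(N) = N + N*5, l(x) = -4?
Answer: 304*I*√66343/199029 ≈ 0.39342*I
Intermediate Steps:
p(N) = 6*N (p(N) = N + 5*N = 6*N)
A(q) = -5 - 24/q (A(q) = -5 + (6*(-4))/q = -5 - 24/q)
f(L) = 2 - 310*L²/3
f(A(-6))/(√(-19764 - 46579)) = (2 - 310*(-5 - 24/(-6))²/3)/(√(-19764 - 46579)) = (2 - 310*(-5 - 24*(-⅙))²/3)/(√(-66343)) = (2 - 310*(-5 + 4)²/3)/((I*√66343)) = (2 - 310/3*(-1)²)*(-I*√66343/66343) = (2 - 310/3*1)*(-I*√66343/66343) = (2 - 310/3)*(-I*√66343/66343) = -(-304)*I*√66343/199029 = 304*I*√66343/199029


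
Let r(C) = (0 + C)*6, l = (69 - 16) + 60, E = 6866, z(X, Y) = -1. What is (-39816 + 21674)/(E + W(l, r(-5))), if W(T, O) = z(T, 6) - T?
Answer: -9071/3376 ≈ -2.6869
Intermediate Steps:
l = 113 (l = 53 + 60 = 113)
r(C) = 6*C (r(C) = C*6 = 6*C)
W(T, O) = -1 - T
(-39816 + 21674)/(E + W(l, r(-5))) = (-39816 + 21674)/(6866 + (-1 - 1*113)) = -18142/(6866 + (-1 - 113)) = -18142/(6866 - 114) = -18142/6752 = -18142*1/6752 = -9071/3376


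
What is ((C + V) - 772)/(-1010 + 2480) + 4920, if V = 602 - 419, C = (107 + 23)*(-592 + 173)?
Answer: 2392447/490 ≈ 4882.5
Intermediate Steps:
C = -54470 (C = 130*(-419) = -54470)
V = 183
((C + V) - 772)/(-1010 + 2480) + 4920 = ((-54470 + 183) - 772)/(-1010 + 2480) + 4920 = (-54287 - 772)/1470 + 4920 = -55059*1/1470 + 4920 = -18353/490 + 4920 = 2392447/490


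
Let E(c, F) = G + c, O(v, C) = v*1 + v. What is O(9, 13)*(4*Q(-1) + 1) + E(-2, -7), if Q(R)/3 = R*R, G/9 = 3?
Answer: 259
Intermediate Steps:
G = 27 (G = 9*3 = 27)
Q(R) = 3*R**2 (Q(R) = 3*(R*R) = 3*R**2)
O(v, C) = 2*v (O(v, C) = v + v = 2*v)
E(c, F) = 27 + c
O(9, 13)*(4*Q(-1) + 1) + E(-2, -7) = (2*9)*(4*(3*(-1)**2) + 1) + (27 - 2) = 18*(4*(3*1) + 1) + 25 = 18*(4*3 + 1) + 25 = 18*(12 + 1) + 25 = 18*13 + 25 = 234 + 25 = 259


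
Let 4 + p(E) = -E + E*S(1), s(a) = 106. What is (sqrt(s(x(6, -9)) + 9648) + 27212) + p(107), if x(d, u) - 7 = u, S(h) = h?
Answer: 27208 + sqrt(9754) ≈ 27307.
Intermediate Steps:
x(d, u) = 7 + u
p(E) = -4 (p(E) = -4 + (-E + E*1) = -4 + (-E + E) = -4 + 0 = -4)
(sqrt(s(x(6, -9)) + 9648) + 27212) + p(107) = (sqrt(106 + 9648) + 27212) - 4 = (sqrt(9754) + 27212) - 4 = (27212 + sqrt(9754)) - 4 = 27208 + sqrt(9754)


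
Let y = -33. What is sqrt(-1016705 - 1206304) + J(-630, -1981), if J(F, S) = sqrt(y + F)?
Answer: I*(sqrt(663) + 3*sqrt(247001)) ≈ 1516.7*I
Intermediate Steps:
J(F, S) = sqrt(-33 + F)
sqrt(-1016705 - 1206304) + J(-630, -1981) = sqrt(-1016705 - 1206304) + sqrt(-33 - 630) = sqrt(-2223009) + sqrt(-663) = 3*I*sqrt(247001) + I*sqrt(663) = I*sqrt(663) + 3*I*sqrt(247001)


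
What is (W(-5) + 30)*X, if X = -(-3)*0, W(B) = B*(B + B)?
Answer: 0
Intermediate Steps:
W(B) = 2*B² (W(B) = B*(2*B) = 2*B²)
X = 0 (X = -3*0 = 0)
(W(-5) + 30)*X = (2*(-5)² + 30)*0 = (2*25 + 30)*0 = (50 + 30)*0 = 80*0 = 0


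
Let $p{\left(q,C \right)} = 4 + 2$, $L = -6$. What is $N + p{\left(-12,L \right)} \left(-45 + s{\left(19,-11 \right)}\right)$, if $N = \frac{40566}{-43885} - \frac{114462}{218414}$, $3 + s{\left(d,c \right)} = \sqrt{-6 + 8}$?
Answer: $- \frac{1387195841757}{4792549195} + 6 \sqrt{2} \approx -280.96$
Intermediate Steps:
$s{\left(d,c \right)} = -3 + \sqrt{2}$ ($s{\left(d,c \right)} = -3 + \sqrt{-6 + 8} = -3 + \sqrt{2}$)
$p{\left(q,C \right)} = 6$
$N = - \frac{6941673597}{4792549195}$ ($N = 40566 \left(- \frac{1}{43885}\right) - \frac{57231}{109207} = - \frac{40566}{43885} - \frac{57231}{109207} = - \frac{6941673597}{4792549195} \approx -1.4484$)
$N + p{\left(-12,L \right)} \left(-45 + s{\left(19,-11 \right)}\right) = - \frac{6941673597}{4792549195} + 6 \left(-45 - \left(3 - \sqrt{2}\right)\right) = - \frac{6941673597}{4792549195} + 6 \left(-48 + \sqrt{2}\right) = - \frac{6941673597}{4792549195} - \left(288 - 6 \sqrt{2}\right) = - \frac{1387195841757}{4792549195} + 6 \sqrt{2}$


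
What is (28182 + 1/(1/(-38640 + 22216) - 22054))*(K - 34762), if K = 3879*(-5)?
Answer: -552831417997920310/362214897 ≈ -1.5263e+9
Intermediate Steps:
K = -19395
(28182 + 1/(1/(-38640 + 22216) - 22054))*(K - 34762) = (28182 + 1/(1/(-38640 + 22216) - 22054))*(-19395 - 34762) = (28182 + 1/(1/(-16424) - 22054))*(-54157) = (28182 + 1/(-1/16424 - 22054))*(-54157) = (28182 + 1/(-362214897/16424))*(-54157) = (28182 - 16424/362214897)*(-54157) = (10207940210830/362214897)*(-54157) = -552831417997920310/362214897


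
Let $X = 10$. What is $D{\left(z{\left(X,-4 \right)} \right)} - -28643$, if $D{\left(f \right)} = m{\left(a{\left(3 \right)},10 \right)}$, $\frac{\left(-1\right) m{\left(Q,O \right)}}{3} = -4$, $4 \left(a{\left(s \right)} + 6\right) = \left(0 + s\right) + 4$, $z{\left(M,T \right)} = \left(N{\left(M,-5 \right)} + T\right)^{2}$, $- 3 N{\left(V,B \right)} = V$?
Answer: $28655$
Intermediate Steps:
$N{\left(V,B \right)} = - \frac{V}{3}$
$z{\left(M,T \right)} = \left(T - \frac{M}{3}\right)^{2}$ ($z{\left(M,T \right)} = \left(- \frac{M}{3} + T\right)^{2} = \left(T - \frac{M}{3}\right)^{2}$)
$a{\left(s \right)} = -5 + \frac{s}{4}$ ($a{\left(s \right)} = -6 + \frac{\left(0 + s\right) + 4}{4} = -6 + \frac{s + 4}{4} = -6 + \frac{4 + s}{4} = -6 + \left(1 + \frac{s}{4}\right) = -5 + \frac{s}{4}$)
$m{\left(Q,O \right)} = 12$ ($m{\left(Q,O \right)} = \left(-3\right) \left(-4\right) = 12$)
$D{\left(f \right)} = 12$
$D{\left(z{\left(X,-4 \right)} \right)} - -28643 = 12 - -28643 = 12 + 28643 = 28655$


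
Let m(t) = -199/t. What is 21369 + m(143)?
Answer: 3055568/143 ≈ 21368.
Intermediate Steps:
21369 + m(143) = 21369 - 199/143 = 3055568/143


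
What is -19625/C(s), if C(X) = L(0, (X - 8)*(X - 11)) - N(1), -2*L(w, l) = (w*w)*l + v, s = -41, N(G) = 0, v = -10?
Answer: -3925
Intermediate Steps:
L(w, l) = 5 - l*w²/2 (L(w, l) = -((w*w)*l - 10)/2 = -(w²*l - 10)/2 = -(l*w² - 10)/2 = -(-10 + l*w²)/2 = 5 - l*w²/2)
C(X) = 5 (C(X) = (5 - ½*(X - 8)*(X - 11)*0²) - 1*0 = (5 - ½*(-8 + X)*(-11 + X)*0) + 0 = (5 - ½*(-11 + X)*(-8 + X)*0) + 0 = (5 + 0) + 0 = 5 + 0 = 5)
-19625/C(s) = -19625/5 = -19625*⅕ = -3925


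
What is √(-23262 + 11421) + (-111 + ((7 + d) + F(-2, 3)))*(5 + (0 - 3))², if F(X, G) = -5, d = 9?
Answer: -400 + I*√11841 ≈ -400.0 + 108.82*I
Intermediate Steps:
√(-23262 + 11421) + (-111 + ((7 + d) + F(-2, 3)))*(5 + (0 - 3))² = √(-23262 + 11421) + (-111 + ((7 + 9) - 5))*(5 + (0 - 3))² = √(-11841) + (-111 + (16 - 5))*(5 - 3)² = I*√11841 + (-111 + 11)*2² = I*√11841 - 100*4 = I*√11841 - 400 = -400 + I*√11841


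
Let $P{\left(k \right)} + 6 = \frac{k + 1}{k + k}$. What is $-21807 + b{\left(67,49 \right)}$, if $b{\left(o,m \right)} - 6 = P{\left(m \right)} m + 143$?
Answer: $-21927$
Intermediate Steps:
$P{\left(k \right)} = -6 + \frac{1 + k}{2 k}$ ($P{\left(k \right)} = -6 + \frac{k + 1}{k + k} = -6 + \frac{1 + k}{2 k}$)
$b{\left(o,m \right)} = \frac{299}{2} - \frac{11 m}{2}$ ($b{\left(o,m \right)} = 6 + \left(\frac{1 - 11 m}{2 m} m + 143\right) = 6 + \left(\left(\frac{1}{2} - \frac{11 m}{2}\right) + 143\right) = 6 - \left(- \frac{287}{2} + \frac{11 m}{2}\right) = \frac{299}{2} - \frac{11 m}{2}$)
$-21807 + b{\left(67,49 \right)} = -21807 + \left(\frac{299}{2} - \frac{539}{2}\right) = -21807 - 120 = -21927$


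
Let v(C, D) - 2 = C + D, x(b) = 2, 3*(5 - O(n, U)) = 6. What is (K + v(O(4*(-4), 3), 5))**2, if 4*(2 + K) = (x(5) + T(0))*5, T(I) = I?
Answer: 441/4 ≈ 110.25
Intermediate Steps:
O(n, U) = 3 (O(n, U) = 5 - 1/3*6 = 5 - 2 = 3)
K = 1/2 (K = -2 + ((2 + 0)*5)/4 = -2 + (2*5)/4 = -2 + (1/4)*10 = -2 + 5/2 = 1/2 ≈ 0.50000)
v(C, D) = 2 + C + D (v(C, D) = 2 + (C + D) = 2 + C + D)
(K + v(O(4*(-4), 3), 5))**2 = (1/2 + (2 + 3 + 5))**2 = (1/2 + 10)**2 = (21/2)**2 = 441/4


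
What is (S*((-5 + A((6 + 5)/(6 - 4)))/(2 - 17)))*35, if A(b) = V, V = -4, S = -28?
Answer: -588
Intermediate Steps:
A(b) = -4
(S*((-5 + A((6 + 5)/(6 - 4)))/(2 - 17)))*35 = -28*(-5 - 4)/(2 - 17)*35 = -(-252)/(-15)*35 = -(-252)*(-1)/15*35 = -28*⅗*35 = -84/5*35 = -588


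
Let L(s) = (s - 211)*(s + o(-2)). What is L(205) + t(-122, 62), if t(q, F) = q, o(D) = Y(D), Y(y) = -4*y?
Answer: -1400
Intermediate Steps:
o(D) = -4*D
L(s) = (-211 + s)*(8 + s) (L(s) = (s - 211)*(s - 4*(-2)) = (-211 + s)*(s + 8) = (-211 + s)*(8 + s))
L(205) + t(-122, 62) = (-1688 + 205² - 203*205) - 122 = (-1688 + 42025 - 41615) - 122 = -1278 - 122 = -1400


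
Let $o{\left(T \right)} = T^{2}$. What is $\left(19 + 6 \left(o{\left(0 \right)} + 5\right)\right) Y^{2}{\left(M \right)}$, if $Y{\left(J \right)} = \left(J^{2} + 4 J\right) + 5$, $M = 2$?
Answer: $14161$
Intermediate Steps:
$Y{\left(J \right)} = 5 + J^{2} + 4 J$
$\left(19 + 6 \left(o{\left(0 \right)} + 5\right)\right) Y^{2}{\left(M \right)} = \left(19 + 6 \left(0^{2} + 5\right)\right) \left(5 + 2^{2} + 4 \cdot 2\right)^{2} = \left(19 + 6 \left(0 + 5\right)\right) \left(5 + 4 + 8\right)^{2} = \left(19 + 6 \cdot 5\right) 17^{2} = \left(19 + 30\right) 289 = 49 \cdot 289 = 14161$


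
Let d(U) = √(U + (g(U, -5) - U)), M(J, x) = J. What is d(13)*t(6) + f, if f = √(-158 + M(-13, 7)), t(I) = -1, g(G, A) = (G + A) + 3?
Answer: -√11 + 3*I*√19 ≈ -3.3166 + 13.077*I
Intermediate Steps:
g(G, A) = 3 + A + G (g(G, A) = (A + G) + 3 = 3 + A + G)
f = 3*I*√19 (f = √(-158 - 13) = √(-171) = 3*I*√19 ≈ 13.077*I)
d(U) = √(-2 + U) (d(U) = √(U + ((3 - 5 + U) - U)) = √(U + ((-2 + U) - U)) = √(U - 2) = √(-2 + U))
d(13)*t(6) + f = √(-2 + 13)*(-1) + 3*I*√19 = √11*(-1) + 3*I*√19 = -√11 + 3*I*√19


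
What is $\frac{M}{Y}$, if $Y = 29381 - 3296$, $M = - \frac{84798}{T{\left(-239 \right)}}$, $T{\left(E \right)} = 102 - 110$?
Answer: $\frac{14133}{34780} \approx 0.40635$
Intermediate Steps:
$T{\left(E \right)} = -8$ ($T{\left(E \right)} = 102 - 110 = -8$)
$M = \frac{42399}{4}$ ($M = - \frac{84798}{-8} = \left(-84798\right) \left(- \frac{1}{8}\right) = \frac{42399}{4} \approx 10600.0$)
$Y = 26085$ ($Y = 29381 - 3296 = 26085$)
$\frac{M}{Y} = \frac{42399}{4 \cdot 26085} = \frac{42399}{4} \cdot \frac{1}{26085} = \frac{14133}{34780}$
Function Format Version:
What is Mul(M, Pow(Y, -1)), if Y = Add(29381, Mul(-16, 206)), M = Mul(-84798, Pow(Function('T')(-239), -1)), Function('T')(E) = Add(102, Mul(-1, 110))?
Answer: Rational(14133, 34780) ≈ 0.40635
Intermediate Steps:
Function('T')(E) = -8 (Function('T')(E) = Add(102, -110) = -8)
M = Rational(42399, 4) (M = Mul(-84798, Pow(-8, -1)) = Mul(-84798, Rational(-1, 8)) = Rational(42399, 4) ≈ 10600.)
Y = 26085 (Y = Add(29381, -3296) = 26085)
Mul(M, Pow(Y, -1)) = Mul(Rational(42399, 4), Pow(26085, -1)) = Mul(Rational(42399, 4), Rational(1, 26085)) = Rational(14133, 34780)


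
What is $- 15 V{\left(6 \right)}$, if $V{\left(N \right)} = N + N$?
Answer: $-180$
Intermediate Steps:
$V{\left(N \right)} = 2 N$
$- 15 V{\left(6 \right)} = - 15 \cdot 2 \cdot 6 = \left(-15\right) 12 = -180$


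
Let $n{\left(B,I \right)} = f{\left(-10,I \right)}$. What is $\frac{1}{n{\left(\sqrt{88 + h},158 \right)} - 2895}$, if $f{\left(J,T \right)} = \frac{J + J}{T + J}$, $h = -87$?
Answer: $- \frac{37}{107120} \approx -0.00034541$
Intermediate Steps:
$f{\left(J,T \right)} = \frac{2 J}{J + T}$
$n{\left(B,I \right)} = - \frac{20}{-10 + I}$ ($n{\left(B,I \right)} = 2 \left(-10\right) \frac{1}{-10 + I} = - \frac{20}{-10 + I}$)
$\frac{1}{n{\left(\sqrt{88 + h},158 \right)} - 2895} = \frac{1}{- \frac{20}{-10 + 158} - 2895} = \frac{1}{- \frac{20}{148} - 2895} = \frac{1}{\left(-20\right) \frac{1}{148} - 2895} = \frac{1}{- \frac{5}{37} - 2895} = \frac{1}{- \frac{107120}{37}} = - \frac{37}{107120}$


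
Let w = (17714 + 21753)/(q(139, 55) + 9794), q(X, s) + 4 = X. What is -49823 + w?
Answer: -494653100/9929 ≈ -49819.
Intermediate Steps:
q(X, s) = -4 + X
w = 39467/9929 (w = (17714 + 21753)/((-4 + 139) + 9794) = 39467/(135 + 9794) = 39467/9929 ≈ 3.9749)
-49823 + w = -49823 + 39467/9929 = -494653100/9929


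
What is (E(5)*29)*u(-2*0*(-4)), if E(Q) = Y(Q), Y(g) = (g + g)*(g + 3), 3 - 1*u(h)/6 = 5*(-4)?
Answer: 320160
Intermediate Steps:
u(h) = 138 (u(h) = 18 - 30*(-4) = 18 - 6*(-20) = 18 + 120 = 138)
Y(g) = 2*g*(3 + g) (Y(g) = (2*g)*(3 + g) = 2*g*(3 + g))
E(Q) = 2*Q*(3 + Q)
(E(5)*29)*u(-2*0*(-4)) = ((2*5*(3 + 5))*29)*138 = ((2*5*8)*29)*138 = (80*29)*138 = 2320*138 = 320160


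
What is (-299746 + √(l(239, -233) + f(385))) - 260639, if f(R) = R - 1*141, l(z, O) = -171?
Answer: -560385 + √73 ≈ -5.6038e+5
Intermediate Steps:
f(R) = -141 + R (f(R) = R - 141 = -141 + R)
(-299746 + √(l(239, -233) + f(385))) - 260639 = (-299746 + √(-171 + (-141 + 385))) - 260639 = (-299746 + √(-171 + 244)) - 260639 = (-299746 + √73) - 260639 = -560385 + √73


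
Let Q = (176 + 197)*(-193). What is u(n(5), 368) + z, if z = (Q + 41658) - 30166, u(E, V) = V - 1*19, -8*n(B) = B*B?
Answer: -60148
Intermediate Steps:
n(B) = -B²/8 (n(B) = -B*B/8 = -B²/8)
Q = -71989 (Q = 373*(-193) = -71989)
u(E, V) = -19 + V (u(E, V) = V - 19 = -19 + V)
z = -60497 (z = (-71989 + 41658) - 30166 = -30331 - 30166 = -60497)
u(n(5), 368) + z = (-19 + 368) - 60497 = 349 - 60497 = -60148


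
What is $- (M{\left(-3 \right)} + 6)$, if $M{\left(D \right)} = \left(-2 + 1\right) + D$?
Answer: $-2$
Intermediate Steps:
$M{\left(D \right)} = -1 + D$
$- (M{\left(-3 \right)} + 6) = - (\left(-1 - 3\right) + 6) = - (-4 + 6) = \left(-1\right) 2 = -2$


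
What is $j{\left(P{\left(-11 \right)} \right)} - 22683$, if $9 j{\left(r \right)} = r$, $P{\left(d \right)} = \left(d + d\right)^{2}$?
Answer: $- \frac{203663}{9} \approx -22629.0$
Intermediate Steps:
$P{\left(d \right)} = 4 d^{2}$ ($P{\left(d \right)} = \left(2 d\right)^{2} = 4 d^{2}$)
$j{\left(r \right)} = \frac{r}{9}$
$j{\left(P{\left(-11 \right)} \right)} - 22683 = \frac{4 \left(-11\right)^{2}}{9} - 22683 = \frac{4 \cdot 121}{9} - 22683 = \frac{1}{9} \cdot 484 - 22683 = \frac{484}{9} - 22683 = - \frac{203663}{9}$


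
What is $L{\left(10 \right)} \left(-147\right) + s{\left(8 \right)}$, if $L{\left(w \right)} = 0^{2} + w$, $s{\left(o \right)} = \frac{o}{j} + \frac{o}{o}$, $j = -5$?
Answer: $- \frac{7353}{5} \approx -1470.6$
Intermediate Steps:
$s{\left(o \right)} = 1 - \frac{o}{5}$ ($s{\left(o \right)} = \frac{o}{-5} + \frac{o}{o} = o \left(- \frac{1}{5}\right) + 1 = - \frac{o}{5} + 1 = 1 - \frac{o}{5}$)
$L{\left(w \right)} = w$ ($L{\left(w \right)} = 0 + w = w$)
$L{\left(10 \right)} \left(-147\right) + s{\left(8 \right)} = 10 \left(-147\right) + \left(1 - \frac{8}{5}\right) = -1470 + \left(1 - \frac{8}{5}\right) = -1470 - \frac{3}{5} = - \frac{7353}{5}$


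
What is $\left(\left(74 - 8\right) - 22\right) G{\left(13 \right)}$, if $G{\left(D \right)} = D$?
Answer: $572$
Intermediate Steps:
$\left(\left(74 - 8\right) - 22\right) G{\left(13 \right)} = \left(\left(74 - 8\right) - 22\right) 13 = \left(66 - 22\right) 13 = 44 \cdot 13 = 572$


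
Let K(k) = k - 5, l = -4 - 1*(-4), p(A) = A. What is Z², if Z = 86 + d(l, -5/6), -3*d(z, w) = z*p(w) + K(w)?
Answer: 2505889/324 ≈ 7734.2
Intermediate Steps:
l = 0 (l = -4 + 4 = 0)
K(k) = -5 + k
d(z, w) = 5/3 - w/3 - w*z/3 (d(z, w) = -(z*w + (-5 + w))/3 = -(w*z + (-5 + w))/3 = -(-5 + w + w*z)/3 = 5/3 - w/3 - w*z/3)
Z = 1583/18 (Z = 86 + (5/3 - (-5)/(3*6) - ⅓*(-5/6)*0) = 86 + (5/3 - (-5)/(3*6) - ⅓*(-5*⅙)*0) = 86 + (5/3 - ⅓*(-⅚) - ⅓*(-⅚)*0) = 86 + (5/3 + 5/18 + 0) = 86 + 35/18 = 1583/18 ≈ 87.944)
Z² = (1583/18)² = 2505889/324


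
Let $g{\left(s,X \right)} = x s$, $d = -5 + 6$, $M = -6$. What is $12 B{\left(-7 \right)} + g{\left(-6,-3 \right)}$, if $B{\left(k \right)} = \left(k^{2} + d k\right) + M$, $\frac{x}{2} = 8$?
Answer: $336$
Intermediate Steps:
$d = 1$
$x = 16$ ($x = 2 \cdot 8 = 16$)
$B{\left(k \right)} = -6 + k + k^{2}$ ($B{\left(k \right)} = \left(k^{2} + 1 k\right) - 6 = \left(k^{2} + k\right) - 6 = \left(k + k^{2}\right) - 6 = -6 + k + k^{2}$)
$g{\left(s,X \right)} = 16 s$
$12 B{\left(-7 \right)} + g{\left(-6,-3 \right)} = 12 \left(-6 - 7 + \left(-7\right)^{2}\right) + 16 \left(-6\right) = 12 \left(-6 - 7 + 49\right) - 96 = 12 \cdot 36 - 96 = 432 - 96 = 336$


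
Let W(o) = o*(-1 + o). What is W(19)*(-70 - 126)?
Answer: -67032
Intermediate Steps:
W(19)*(-70 - 126) = (19*(-1 + 19))*(-70 - 126) = (19*18)*(-196) = 342*(-196) = -67032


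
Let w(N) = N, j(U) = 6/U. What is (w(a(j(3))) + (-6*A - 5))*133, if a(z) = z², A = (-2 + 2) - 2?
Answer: 1463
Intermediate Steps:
A = -2 (A = 0 - 2 = -2)
(w(a(j(3))) + (-6*A - 5))*133 = ((6/3)² + (-6*(-2) - 5))*133 = ((6*(⅓))² + (12 - 5))*133 = (2² + 7)*133 = (4 + 7)*133 = 11*133 = 1463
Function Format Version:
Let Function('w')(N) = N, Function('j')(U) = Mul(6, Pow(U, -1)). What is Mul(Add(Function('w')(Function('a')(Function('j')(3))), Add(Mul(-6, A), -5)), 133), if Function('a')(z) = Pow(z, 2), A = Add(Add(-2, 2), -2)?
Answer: 1463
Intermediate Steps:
A = -2 (A = Add(0, -2) = -2)
Mul(Add(Function('w')(Function('a')(Function('j')(3))), Add(Mul(-6, A), -5)), 133) = Mul(Add(Pow(Mul(6, Pow(3, -1)), 2), Add(Mul(-6, -2), -5)), 133) = Mul(Add(Pow(Mul(6, Rational(1, 3)), 2), Add(12, -5)), 133) = Mul(Add(Pow(2, 2), 7), 133) = Mul(Add(4, 7), 133) = Mul(11, 133) = 1463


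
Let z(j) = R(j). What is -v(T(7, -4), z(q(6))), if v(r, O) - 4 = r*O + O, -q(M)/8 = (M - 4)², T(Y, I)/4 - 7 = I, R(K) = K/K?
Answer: -17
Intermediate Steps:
R(K) = 1
T(Y, I) = 28 + 4*I
q(M) = -8*(-4 + M)² (q(M) = -8*(M - 4)² = -8*(-4 + M)²)
z(j) = 1
v(r, O) = 4 + O + O*r (v(r, O) = 4 + (r*O + O) = 4 + (O*r + O) = 4 + (O + O*r) = 4 + O + O*r)
-v(T(7, -4), z(q(6))) = -(4 + 1 + 1*(28 + 4*(-4))) = -(4 + 1 + 1*(28 - 16)) = -(4 + 1 + 1*12) = -(4 + 1 + 12) = -1*17 = -17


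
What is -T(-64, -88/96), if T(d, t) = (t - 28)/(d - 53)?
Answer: -347/1404 ≈ -0.24715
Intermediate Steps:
T(d, t) = (-28 + t)/(-53 + d)
-T(-64, -88/96) = -(-28 - 88/96)/(-53 - 64) = -(-28 - 88*1/96)/(-117) = -(-1)*(-28 - 11/12)/117 = -(-1)*(-347)/(117*12) = -1*347/1404 = -347/1404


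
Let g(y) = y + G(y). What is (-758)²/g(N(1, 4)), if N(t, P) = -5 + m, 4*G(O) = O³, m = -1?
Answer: -143641/15 ≈ -9576.1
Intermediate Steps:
G(O) = O³/4
N(t, P) = -6 (N(t, P) = -5 - 1 = -6)
g(y) = y + y³/4
(-758)²/g(N(1, 4)) = (-758)²/(-6 + (¼)*(-6)³) = 574564/(-6 + (¼)*(-216)) = 574564/(-6 - 54) = 574564/(-60) = 574564*(-1/60) = -143641/15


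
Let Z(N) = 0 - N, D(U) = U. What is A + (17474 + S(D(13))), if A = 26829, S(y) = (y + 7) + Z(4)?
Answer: 44319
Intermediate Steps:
Z(N) = -N
S(y) = 3 + y (S(y) = (y + 7) - 1*4 = (7 + y) - 4 = 3 + y)
A + (17474 + S(D(13))) = 26829 + (17474 + (3 + 13)) = 26829 + (17474 + 16) = 26829 + 17490 = 44319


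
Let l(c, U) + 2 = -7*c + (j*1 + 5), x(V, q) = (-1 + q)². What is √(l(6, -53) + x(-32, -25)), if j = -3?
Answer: √634 ≈ 25.179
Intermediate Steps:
l(c, U) = -7*c (l(c, U) = -2 + (-7*c + (-3*1 + 5)) = -2 + (-7*c + (-3 + 5)) = -2 + (-7*c + 2) = -2 + (2 - 7*c) = -7*c)
√(l(6, -53) + x(-32, -25)) = √(-7*6 + (-1 - 25)²) = √(-42 + (-26)²) = √(-42 + 676) = √634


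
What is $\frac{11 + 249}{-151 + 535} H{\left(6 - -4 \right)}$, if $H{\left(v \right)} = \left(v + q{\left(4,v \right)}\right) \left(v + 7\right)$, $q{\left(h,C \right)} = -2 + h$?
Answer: $\frac{1105}{8} \approx 138.13$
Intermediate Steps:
$H{\left(v \right)} = \left(2 + v\right) \left(7 + v\right)$ ($H{\left(v \right)} = \left(v + \left(-2 + 4\right)\right) \left(v + 7\right) = \left(v + 2\right) \left(7 + v\right) = \left(2 + v\right) \left(7 + v\right)$)
$\frac{11 + 249}{-151 + 535} H{\left(6 - -4 \right)} = \frac{11 + 249}{-151 + 535} \left(14 + \left(6 - -4\right)^{2} + 9 \left(6 - -4\right)\right) = \frac{260}{384} \left(14 + \left(6 + 4\right)^{2} + 9 \left(6 + 4\right)\right) = 260 \cdot \frac{1}{384} \left(14 + 10^{2} + 9 \cdot 10\right) = \frac{65 \left(14 + 100 + 90\right)}{96} = \frac{65}{96} \cdot 204 = \frac{1105}{8}$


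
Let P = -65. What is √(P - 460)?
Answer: 5*I*√21 ≈ 22.913*I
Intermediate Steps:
√(P - 460) = √(-65 - 460) = √(-525) = 5*I*√21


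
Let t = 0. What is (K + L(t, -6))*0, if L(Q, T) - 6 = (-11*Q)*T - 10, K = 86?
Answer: 0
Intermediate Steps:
L(Q, T) = -4 - 11*Q*T (L(Q, T) = 6 + ((-11*Q)*T - 10) = 6 + (-11*Q*T - 10) = 6 + (-10 - 11*Q*T) = -4 - 11*Q*T)
(K + L(t, -6))*0 = (86 + (-4 - 11*0*(-6)))*0 = (86 + (-4 + 0))*0 = (86 - 4)*0 = 82*0 = 0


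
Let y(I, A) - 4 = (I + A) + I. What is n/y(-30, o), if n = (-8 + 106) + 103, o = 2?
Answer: -67/18 ≈ -3.7222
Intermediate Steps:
y(I, A) = 4 + A + 2*I (y(I, A) = 4 + ((I + A) + I) = 4 + ((A + I) + I) = 4 + (A + 2*I) = 4 + A + 2*I)
n = 201 (n = 98 + 103 = 201)
n/y(-30, o) = 201/(4 + 2 + 2*(-30)) = 201/(4 + 2 - 60) = 201/(-54) = 201*(-1/54) = -67/18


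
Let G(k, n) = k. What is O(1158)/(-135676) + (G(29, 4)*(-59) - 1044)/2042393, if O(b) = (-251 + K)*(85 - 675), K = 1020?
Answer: 463140170325/138551856334 ≈ 3.3427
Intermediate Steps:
O(b) = -453710 (O(b) = (-251 + 1020)*(85 - 675) = 769*(-590) = -453710)
O(1158)/(-135676) + (G(29, 4)*(-59) - 1044)/2042393 = -453710/(-135676) + (29*(-59) - 1044)/2042393 = -453710*(-1/135676) + (-1711 - 1044)*(1/2042393) = 226855/67838 - 2755*1/2042393 = 226855/67838 - 2755/2042393 = 463140170325/138551856334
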